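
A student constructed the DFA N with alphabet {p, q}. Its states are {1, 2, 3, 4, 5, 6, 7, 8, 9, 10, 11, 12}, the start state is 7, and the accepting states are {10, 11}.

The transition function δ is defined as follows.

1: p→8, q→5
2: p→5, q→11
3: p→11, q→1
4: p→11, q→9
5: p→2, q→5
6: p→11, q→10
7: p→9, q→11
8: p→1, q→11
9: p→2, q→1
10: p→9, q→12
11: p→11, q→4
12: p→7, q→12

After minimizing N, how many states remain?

4

States {3,6,10,12} cannot be reached from the start state, so discard them.
P0 = {11} | {1,2,4,5,7,8,9}.
Refine {1,2,4,5,7,8,9} on symbol p: members go to different blocks, giving {1,2,5,7,8,9} and {4}.
Refine {1,2,5,7,8,9} on symbol q: members go to different blocks, giving {1,5,9} and {2,7,8}.
No further refinement is possible. Final partition (4 blocks): {11} | {1,5,9} | {4} | {2,7,8}.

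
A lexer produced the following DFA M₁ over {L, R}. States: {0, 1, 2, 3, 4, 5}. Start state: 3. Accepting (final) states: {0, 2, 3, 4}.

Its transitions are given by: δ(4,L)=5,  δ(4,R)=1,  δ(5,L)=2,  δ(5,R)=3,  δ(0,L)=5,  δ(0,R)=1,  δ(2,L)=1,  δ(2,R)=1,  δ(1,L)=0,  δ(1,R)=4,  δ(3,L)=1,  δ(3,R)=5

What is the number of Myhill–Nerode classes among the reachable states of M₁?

2

Initial partition by acceptance: {0,2,3,4} | {1,5}.
No further refinement is possible. Final partition (2 blocks): {0,2,3,4} | {1,5}.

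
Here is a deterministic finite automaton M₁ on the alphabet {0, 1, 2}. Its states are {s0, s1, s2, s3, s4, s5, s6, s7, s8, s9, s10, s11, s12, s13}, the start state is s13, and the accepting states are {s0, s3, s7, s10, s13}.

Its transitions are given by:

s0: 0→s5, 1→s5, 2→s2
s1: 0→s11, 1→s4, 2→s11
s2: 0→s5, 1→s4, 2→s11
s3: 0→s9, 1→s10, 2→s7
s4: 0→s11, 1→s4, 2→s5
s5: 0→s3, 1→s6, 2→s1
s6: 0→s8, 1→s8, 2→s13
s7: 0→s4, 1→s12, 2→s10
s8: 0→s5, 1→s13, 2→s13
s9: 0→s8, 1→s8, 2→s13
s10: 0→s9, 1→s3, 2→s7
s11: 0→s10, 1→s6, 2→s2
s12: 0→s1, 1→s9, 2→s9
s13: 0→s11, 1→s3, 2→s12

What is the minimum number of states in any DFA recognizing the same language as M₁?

Reachable states from the start: {s1,s2,s3,s4,s5,s6,s7,s8,s9,s10,s11,s12,s13}. Unreachable: {s0} — drop them.
Start with accepting vs non-accepting: {s3,s7,s10,s13} | {s1,s2,s4,s5,s6,s8,s9,s11,s12}.
Split {s3,s7,s10,s13} by δ(·,1) → {s3,s10,s13} and {s7}.
Split {s3,s10,s13} by δ(·,2) → {s3,s10} and {s13}.
On input 0, block {s1,s2,s4,s5,s6,s8,s9,s11,s12} splits into {s1,s2,s4,s6,s8,s9,s12} and {s5,s11}.
On input 0, block {s1,s2,s4,s6,s8,s9,s12} splits into {s1,s2,s4,s8} and {s6,s9,s12}.
On input 1, block {s1,s2,s4,s8} splits into {s1,s2,s4} and {s8}.
On input 0, block {s6,s9,s12} splits into {s6,s9} and {s12}.
The partition is now stable with 8 blocks: {s3,s10} | {s1,s2,s4} | {s7} | {s13} | {s5,s11} | {s6,s9} | {s8} | {s12}.

8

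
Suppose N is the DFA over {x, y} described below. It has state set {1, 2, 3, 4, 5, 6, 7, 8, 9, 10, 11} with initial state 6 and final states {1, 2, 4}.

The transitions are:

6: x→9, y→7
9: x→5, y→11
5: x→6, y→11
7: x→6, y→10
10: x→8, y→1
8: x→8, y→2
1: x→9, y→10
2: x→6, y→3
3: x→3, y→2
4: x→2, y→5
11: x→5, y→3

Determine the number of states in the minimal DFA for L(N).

4

Reachable states from the start: {1,2,3,5,6,7,8,9,10,11}. Unreachable: {4} — drop them.
Initial partition by acceptance: {1,2} | {3,5,6,7,8,9,10,11}.
Refine {3,5,6,7,8,9,10,11} on symbol y: members go to different blocks, giving {5,6,7,9,11} and {3,8,10}.
Split {5,6,7,9,11} by δ(·,y) → {5,6,9} and {7,11}.
No further refinement is possible. Final partition (4 blocks): {1,2} | {5,6,9} | {3,8,10} | {7,11}.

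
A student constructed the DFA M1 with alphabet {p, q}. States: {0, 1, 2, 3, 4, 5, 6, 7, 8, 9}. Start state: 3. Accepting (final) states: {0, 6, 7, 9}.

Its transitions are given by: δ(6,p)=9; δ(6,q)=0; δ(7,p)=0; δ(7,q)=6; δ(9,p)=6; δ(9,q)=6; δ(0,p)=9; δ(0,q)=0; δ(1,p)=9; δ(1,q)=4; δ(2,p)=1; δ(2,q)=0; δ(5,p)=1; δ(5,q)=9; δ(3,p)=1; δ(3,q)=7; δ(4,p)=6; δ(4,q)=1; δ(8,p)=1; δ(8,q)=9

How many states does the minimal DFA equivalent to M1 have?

States {2,5,8} cannot be reached from the start state, so discard them.
P0 = {0,6,7,9} | {1,3,4}.
On input p, block {1,3,4} splits into {1,4} and {3}.
Stable partition: {0,6,7,9} | {1,4} | {3} — 3 equivalence classes.

3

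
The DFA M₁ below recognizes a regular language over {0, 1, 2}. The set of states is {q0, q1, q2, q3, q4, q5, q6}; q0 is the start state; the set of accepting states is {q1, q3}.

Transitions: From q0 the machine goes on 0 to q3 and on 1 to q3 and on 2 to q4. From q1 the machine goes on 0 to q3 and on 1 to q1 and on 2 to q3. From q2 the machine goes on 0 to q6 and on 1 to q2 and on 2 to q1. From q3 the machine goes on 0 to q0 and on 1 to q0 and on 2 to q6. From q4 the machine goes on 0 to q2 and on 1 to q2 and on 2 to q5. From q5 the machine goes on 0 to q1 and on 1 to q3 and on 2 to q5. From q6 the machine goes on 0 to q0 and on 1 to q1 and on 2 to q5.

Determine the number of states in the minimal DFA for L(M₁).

Every state is reachable, so we keep all 7.
Start with accepting vs non-accepting: {q1,q3} | {q0,q2,q4,q5,q6}.
Split {q1,q3} by δ(·,0) → {q1} and {q3}.
On input 0, block {q0,q2,q4,q5,q6} splits into {q2,q4,q6} and {q0} and {q5}.
On input 0, block {q2,q4,q6} splits into {q2,q4} and {q6}.
On input 0, block {q2,q4} splits into {q2} and {q4}.
The partition is now stable with 7 blocks: {q1} | {q2} | {q3} | {q0} | {q5} | {q6} | {q4}.

7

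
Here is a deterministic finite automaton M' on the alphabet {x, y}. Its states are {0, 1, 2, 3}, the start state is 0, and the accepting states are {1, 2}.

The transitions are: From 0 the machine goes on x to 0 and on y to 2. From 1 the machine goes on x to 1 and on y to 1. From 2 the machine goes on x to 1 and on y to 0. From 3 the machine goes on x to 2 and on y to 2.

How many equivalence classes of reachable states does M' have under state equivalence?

Reachable states from the start: {0,1,2}. Unreachable: {3} — drop them.
P0 = {1,2} | {0}.
On input y, block {1,2} splits into {1} and {2}.
The partition is now stable with 3 blocks: {1} | {0} | {2}.

3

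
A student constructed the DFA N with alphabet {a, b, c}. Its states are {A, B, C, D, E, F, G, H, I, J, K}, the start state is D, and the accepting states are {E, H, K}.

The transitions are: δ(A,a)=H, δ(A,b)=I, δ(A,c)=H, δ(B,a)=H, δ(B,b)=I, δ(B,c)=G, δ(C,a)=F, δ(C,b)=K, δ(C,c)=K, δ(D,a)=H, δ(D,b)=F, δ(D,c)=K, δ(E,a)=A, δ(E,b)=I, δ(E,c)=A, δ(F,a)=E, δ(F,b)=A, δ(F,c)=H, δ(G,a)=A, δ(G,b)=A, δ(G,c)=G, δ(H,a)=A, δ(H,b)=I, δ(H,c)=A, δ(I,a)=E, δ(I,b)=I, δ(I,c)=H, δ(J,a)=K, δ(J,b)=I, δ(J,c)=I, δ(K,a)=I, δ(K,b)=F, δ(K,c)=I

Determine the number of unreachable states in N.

BFS from D reaches {A, D, E, F, H, I, K}; the 4 state(s) B, C, G, J are never visited.

4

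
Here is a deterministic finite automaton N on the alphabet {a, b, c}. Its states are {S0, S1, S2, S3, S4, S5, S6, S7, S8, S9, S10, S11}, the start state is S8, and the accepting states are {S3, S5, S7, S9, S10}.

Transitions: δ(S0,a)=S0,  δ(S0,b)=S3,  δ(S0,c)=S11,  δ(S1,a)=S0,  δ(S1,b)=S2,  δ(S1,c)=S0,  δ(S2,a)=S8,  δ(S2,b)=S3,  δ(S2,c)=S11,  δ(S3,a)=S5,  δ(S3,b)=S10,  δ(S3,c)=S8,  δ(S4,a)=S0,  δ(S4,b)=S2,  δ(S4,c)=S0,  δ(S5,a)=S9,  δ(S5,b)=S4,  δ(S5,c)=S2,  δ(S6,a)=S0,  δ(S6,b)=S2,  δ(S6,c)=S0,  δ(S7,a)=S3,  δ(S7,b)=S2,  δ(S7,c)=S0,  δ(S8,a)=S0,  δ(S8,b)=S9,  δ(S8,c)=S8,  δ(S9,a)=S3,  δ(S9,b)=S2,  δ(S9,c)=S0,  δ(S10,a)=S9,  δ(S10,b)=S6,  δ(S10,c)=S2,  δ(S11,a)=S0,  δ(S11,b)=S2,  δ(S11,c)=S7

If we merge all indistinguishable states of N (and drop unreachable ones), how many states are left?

8

First remove the unreachable states {S1}; 11 states remain.
P0 = {S3,S5,S7,S9,S10} | {S0,S2,S4,S6,S8,S11}.
Refine {S3,S5,S7,S9,S10} on symbol b: members go to different blocks, giving {S5,S7,S9,S10} and {S3}.
Refine {S5,S7,S9,S10} on symbol a: members go to different blocks, giving {S5,S10} and {S7,S9}.
Refine {S0,S2,S4,S6,S8,S11} on symbol b: members go to different blocks, giving {S4,S6,S11} and {S0,S2} and {S8}.
Split {S4,S6,S11} by δ(·,c) → {S4,S6} and {S11}.
On input a, block {S0,S2} splits into {S0} and {S2}.
The partition is now stable with 8 blocks: {S5,S10} | {S4,S6} | {S3} | {S7,S9} | {S0} | {S8} | {S11} | {S2}.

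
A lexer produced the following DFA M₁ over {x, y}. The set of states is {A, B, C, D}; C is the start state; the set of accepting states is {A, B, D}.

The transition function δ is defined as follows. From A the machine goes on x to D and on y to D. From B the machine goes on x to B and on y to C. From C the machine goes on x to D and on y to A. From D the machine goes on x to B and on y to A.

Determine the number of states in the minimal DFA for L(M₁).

Every state is reachable, so we keep all 4.
P0 = {A,B,D} | {C}.
Split {A,B,D} by δ(·,y) → {A,D} and {B}.
Refine {A,D} on symbol x: members go to different blocks, giving {A} and {D}.
Stable partition: {A} | {C} | {B} | {D} — 4 equivalence classes.

4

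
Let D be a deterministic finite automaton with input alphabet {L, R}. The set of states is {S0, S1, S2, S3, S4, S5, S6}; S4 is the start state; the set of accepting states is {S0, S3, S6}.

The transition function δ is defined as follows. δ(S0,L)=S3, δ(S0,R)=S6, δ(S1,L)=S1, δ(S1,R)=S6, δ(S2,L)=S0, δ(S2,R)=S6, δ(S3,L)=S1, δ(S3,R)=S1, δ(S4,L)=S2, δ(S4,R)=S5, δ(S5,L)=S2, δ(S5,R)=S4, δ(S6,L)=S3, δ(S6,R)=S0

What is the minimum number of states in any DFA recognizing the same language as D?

All states are reachable from the start state.
Start with accepting vs non-accepting: {S0,S3,S6} | {S1,S2,S4,S5}.
On input L, block {S0,S3,S6} splits into {S0,S6} and {S3}.
Refine {S1,S2,S4,S5} on symbol L: members go to different blocks, giving {S1,S4,S5} and {S2}.
Refine {S1,S4,S5} on symbol L: members go to different blocks, giving {S4,S5} and {S1}.
No further refinement is possible. Final partition (5 blocks): {S0,S6} | {S4,S5} | {S3} | {S2} | {S1}.

5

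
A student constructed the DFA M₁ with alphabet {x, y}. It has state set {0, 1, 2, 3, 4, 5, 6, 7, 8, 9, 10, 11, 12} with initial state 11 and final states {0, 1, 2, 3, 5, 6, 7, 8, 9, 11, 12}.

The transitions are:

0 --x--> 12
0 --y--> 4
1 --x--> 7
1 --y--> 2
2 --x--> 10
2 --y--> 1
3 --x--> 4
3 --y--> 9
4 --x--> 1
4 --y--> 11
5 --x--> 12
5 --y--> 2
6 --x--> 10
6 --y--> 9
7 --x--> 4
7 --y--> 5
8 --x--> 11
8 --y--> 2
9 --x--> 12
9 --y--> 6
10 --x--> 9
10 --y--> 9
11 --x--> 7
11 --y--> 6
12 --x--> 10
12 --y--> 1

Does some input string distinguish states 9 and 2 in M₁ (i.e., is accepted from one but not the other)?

Yes

Reachable states from the start: {1,2,4,5,6,7,9,10,11,12}. Unreachable: {0,3,8} — drop them.
Initial partition by acceptance: {1,2,5,6,7,9,11,12} | {4,10}.
Refine {1,2,5,6,7,9,11,12} on symbol x: members go to different blocks, giving {1,5,9,11} and {2,6,7,12}.
Stable partition: {1,5,9,11} | {4,10} | {2,6,7,12} — 3 equivalence classes.
9 and 2 end up in different blocks, so they are distinguishable. For instance, the string 'x' is accepted from only 9.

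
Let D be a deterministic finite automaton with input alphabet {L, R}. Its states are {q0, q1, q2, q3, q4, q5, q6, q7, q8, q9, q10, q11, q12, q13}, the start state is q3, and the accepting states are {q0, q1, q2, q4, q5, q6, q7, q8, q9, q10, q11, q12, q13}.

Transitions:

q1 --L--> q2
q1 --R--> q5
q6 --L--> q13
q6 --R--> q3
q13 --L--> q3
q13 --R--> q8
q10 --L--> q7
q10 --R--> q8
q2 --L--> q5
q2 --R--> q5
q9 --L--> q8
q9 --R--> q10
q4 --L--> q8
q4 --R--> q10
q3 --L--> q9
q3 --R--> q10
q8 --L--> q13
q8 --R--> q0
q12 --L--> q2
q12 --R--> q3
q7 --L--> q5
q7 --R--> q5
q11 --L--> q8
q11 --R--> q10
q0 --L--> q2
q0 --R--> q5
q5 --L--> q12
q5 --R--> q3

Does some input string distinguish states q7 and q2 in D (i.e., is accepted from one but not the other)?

States {q1,q4,q6,q11} cannot be reached from the start state, so discard them.
Initial partition by acceptance: {q0,q2,q5,q7,q8,q9,q10,q12,q13} | {q3}.
Refine {q0,q2,q5,q7,q8,q9,q10,q12,q13} on symbol L: members go to different blocks, giving {q0,q2,q5,q7,q8,q9,q10,q12} and {q13}.
On input L, block {q0,q2,q5,q7,q8,q9,q10,q12} splits into {q0,q2,q5,q7,q9,q10,q12} and {q8}.
Refine {q0,q2,q5,q7,q9,q10,q12} on symbol L: members go to different blocks, giving {q0,q2,q5,q7,q10,q12} and {q9}.
On input R, block {q0,q2,q5,q7,q10,q12} splits into {q0,q2,q7} and {q5,q12} and {q10}.
On input L, block {q0,q2,q7} splits into {q2,q7} and {q0}.
On input L, block {q5,q12} splits into {q5} and {q12}.
The partition is now stable with 9 blocks: {q2,q7} | {q3} | {q13} | {q8} | {q9} | {q5} | {q10} | {q0} | {q12}.
q7 and q2 lie in the same block of the stable partition, so they are equivalent — no string distinguishes them.

No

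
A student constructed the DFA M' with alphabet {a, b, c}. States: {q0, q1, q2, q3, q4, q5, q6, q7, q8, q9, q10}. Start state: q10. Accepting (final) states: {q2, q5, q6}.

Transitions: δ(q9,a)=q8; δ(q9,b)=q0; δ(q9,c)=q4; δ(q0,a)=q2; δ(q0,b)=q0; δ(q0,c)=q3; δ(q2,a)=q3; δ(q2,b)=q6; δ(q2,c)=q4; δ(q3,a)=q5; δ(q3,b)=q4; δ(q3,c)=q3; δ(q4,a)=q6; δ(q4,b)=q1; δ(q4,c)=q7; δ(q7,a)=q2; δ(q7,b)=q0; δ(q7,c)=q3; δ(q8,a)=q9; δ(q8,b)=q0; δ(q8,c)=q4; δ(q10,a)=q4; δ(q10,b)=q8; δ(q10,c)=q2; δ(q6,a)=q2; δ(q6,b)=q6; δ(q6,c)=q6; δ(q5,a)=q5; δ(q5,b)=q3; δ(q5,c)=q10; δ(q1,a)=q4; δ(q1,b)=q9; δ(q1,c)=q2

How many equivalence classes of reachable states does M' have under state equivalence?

Every state is reachable, so we keep all 11.
Start with accepting vs non-accepting: {q2,q5,q6} | {q0,q1,q3,q4,q7,q8,q9,q10}.
Refine {q2,q5,q6} on symbol a: members go to different blocks, giving {q5,q6} and {q2}.
Split {q5,q6} by δ(·,a) → {q5} and {q6}.
Refine {q0,q1,q3,q4,q7,q8,q9,q10} on symbol a: members go to different blocks, giving {q1,q8,q9,q10} and {q0,q7} and {q3} and {q4}.
Split {q1,q8,q9,q10} by δ(·,a) → {q1,q10} and {q8,q9}.
No further refinement is possible. Final partition (8 blocks): {q5} | {q1,q10} | {q2} | {q6} | {q0,q7} | {q3} | {q4} | {q8,q9}.

8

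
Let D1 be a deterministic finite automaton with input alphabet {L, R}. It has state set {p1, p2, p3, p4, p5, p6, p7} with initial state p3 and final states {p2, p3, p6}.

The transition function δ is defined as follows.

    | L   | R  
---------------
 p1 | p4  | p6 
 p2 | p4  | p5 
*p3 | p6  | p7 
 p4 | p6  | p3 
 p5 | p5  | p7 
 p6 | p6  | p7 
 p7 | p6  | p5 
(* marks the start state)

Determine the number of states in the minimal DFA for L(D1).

3

First remove the unreachable states {p1,p2,p4}; 4 states remain.
Start with accepting vs non-accepting: {p3,p6} | {p5,p7}.
Split {p5,p7} by δ(·,L) → {p5} and {p7}.
Stable partition: {p3,p6} | {p5} | {p7} — 3 equivalence classes.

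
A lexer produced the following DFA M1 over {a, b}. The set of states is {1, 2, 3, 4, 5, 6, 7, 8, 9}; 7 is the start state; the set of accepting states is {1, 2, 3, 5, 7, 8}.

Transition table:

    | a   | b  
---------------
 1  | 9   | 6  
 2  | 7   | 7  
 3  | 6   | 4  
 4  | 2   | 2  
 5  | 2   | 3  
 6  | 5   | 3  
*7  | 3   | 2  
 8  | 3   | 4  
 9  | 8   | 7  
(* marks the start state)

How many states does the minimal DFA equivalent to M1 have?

6

Reachable states from the start: {2,3,4,5,6,7}. Unreachable: {1,8,9} — drop them.
Start with accepting vs non-accepting: {2,3,5,7} | {4,6}.
Refine {2,3,5,7} on symbol a: members go to different blocks, giving {2,5,7} and {3}.
Refine {2,5,7} on symbol a: members go to different blocks, giving {2,5} and {7}.
On input a, block {2,5} splits into {2} and {5}.
Split {4,6} by δ(·,a) → {4} and {6}.
No further refinement is possible. Final partition (6 blocks): {2} | {4} | {3} | {7} | {5} | {6}.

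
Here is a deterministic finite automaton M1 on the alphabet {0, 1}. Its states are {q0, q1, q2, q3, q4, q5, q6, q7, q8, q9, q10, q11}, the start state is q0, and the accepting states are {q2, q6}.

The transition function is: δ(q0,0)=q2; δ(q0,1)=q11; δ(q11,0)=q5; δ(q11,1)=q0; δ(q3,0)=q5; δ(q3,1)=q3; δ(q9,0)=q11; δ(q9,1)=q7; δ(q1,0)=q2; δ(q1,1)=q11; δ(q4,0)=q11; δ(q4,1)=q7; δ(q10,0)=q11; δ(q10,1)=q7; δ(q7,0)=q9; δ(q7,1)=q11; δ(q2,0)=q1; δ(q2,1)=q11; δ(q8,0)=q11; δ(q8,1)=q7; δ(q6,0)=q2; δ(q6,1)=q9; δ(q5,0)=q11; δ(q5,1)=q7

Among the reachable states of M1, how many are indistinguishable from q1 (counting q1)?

First remove the unreachable states {q3,q4,q6,q8,q10}; 7 states remain.
Start with accepting vs non-accepting: {q2} | {q0,q1,q5,q7,q9,q11}.
Refine {q0,q1,q5,q7,q9,q11} on symbol 0: members go to different blocks, giving {q5,q7,q9,q11} and {q0,q1}.
Split {q5,q7,q9,q11} by δ(·,1) → {q5,q7,q9} and {q11}.
On input 0, block {q5,q7,q9} splits into {q5,q9} and {q7}.
The partition is now stable with 5 blocks: {q2} | {q5,q9} | {q0,q1} | {q11} | {q7}.
State q1 belongs to the block {q0,q1}, which has 2 states.

2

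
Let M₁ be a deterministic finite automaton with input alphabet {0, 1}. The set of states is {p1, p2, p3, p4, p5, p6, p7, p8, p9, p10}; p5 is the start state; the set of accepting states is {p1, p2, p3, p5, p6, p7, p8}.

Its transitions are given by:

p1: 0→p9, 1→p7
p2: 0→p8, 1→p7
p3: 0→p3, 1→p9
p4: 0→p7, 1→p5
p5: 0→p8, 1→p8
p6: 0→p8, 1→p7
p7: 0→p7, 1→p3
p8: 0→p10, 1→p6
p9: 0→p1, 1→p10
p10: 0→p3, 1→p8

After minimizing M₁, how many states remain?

States {p2,p4} cannot be reached from the start state, so discard them.
Start with accepting vs non-accepting: {p1,p3,p5,p6,p7,p8} | {p9,p10}.
Refine {p1,p3,p5,p6,p7,p8} on symbol 0: members go to different blocks, giving {p3,p5,p6,p7} and {p1,p8}.
Split {p3,p5,p6,p7} by δ(·,0) → {p3,p7} and {p5,p6}.
Refine {p3,p7} on symbol 1: members go to different blocks, giving {p3} and {p7}.
Split {p9,p10} by δ(·,0) → {p9} and {p10}.
On input 0, block {p1,p8} splits into {p1} and {p8}.
Split {p5,p6} by δ(·,1) → {p5} and {p6}.
The partition is now stable with 8 blocks: {p3} | {p9} | {p1} | {p5} | {p7} | {p10} | {p8} | {p6}.

8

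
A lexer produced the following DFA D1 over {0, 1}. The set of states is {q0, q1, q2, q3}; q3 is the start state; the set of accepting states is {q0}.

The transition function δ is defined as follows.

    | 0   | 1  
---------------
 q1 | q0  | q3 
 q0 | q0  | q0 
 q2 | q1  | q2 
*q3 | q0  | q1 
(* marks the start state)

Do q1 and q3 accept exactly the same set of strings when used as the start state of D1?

Yes

States {q2} cannot be reached from the start state, so discard them.
Initial partition by acceptance: {q0} | {q1,q3}.
No further refinement is possible. Final partition (2 blocks): {q0} | {q1,q3}.
q1 and q3 lie in the same block of the stable partition, so they are equivalent — no string distinguishes them.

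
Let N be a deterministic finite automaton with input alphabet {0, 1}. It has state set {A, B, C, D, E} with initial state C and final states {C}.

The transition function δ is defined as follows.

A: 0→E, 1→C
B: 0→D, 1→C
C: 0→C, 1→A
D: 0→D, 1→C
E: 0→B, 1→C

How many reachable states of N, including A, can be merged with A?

4

Initial partition by acceptance: {C} | {A,B,D,E}.
No further refinement is possible. Final partition (2 blocks): {C} | {A,B,D,E}.
State A belongs to the block {A,B,D,E}, which has 4 states.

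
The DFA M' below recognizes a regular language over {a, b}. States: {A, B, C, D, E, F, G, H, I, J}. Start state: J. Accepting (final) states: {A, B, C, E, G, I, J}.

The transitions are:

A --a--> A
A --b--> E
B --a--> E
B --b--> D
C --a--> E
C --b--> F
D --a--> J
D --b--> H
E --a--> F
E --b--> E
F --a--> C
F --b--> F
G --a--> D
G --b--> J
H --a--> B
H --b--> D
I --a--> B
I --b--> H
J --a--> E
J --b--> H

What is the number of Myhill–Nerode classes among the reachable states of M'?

3

States {A,G,I} cannot be reached from the start state, so discard them.
P0 = {B,C,E,J} | {D,F,H}.
Split {B,C,E,J} by δ(·,a) → {B,C,J} and {E}.
No further refinement is possible. Final partition (3 blocks): {B,C,J} | {D,F,H} | {E}.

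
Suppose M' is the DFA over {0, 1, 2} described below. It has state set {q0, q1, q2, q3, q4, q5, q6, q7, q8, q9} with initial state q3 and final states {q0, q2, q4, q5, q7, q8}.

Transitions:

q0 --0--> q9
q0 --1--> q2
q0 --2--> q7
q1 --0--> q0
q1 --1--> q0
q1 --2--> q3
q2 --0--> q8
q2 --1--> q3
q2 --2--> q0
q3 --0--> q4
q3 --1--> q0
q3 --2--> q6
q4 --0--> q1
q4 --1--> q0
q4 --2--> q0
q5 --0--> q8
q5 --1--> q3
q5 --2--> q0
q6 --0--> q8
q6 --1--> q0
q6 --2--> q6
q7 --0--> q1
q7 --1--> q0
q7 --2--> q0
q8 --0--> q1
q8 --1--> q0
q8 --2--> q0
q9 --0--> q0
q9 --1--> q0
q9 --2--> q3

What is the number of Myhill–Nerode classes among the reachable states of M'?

Reachable states from the start: {q0,q1,q2,q3,q4,q6,q7,q8,q9}. Unreachable: {q5} — drop them.
P0 = {q0,q2,q4,q7,q8} | {q1,q3,q6,q9}.
Refine {q0,q2,q4,q7,q8} on symbol 0: members go to different blocks, giving {q0,q4,q7,q8} and {q2}.
On input 1, block {q0,q4,q7,q8} splits into {q4,q7,q8} and {q0}.
Split {q1,q3,q6,q9} by δ(·,0) → {q1,q9} and {q3,q6}.
Stable partition: {q4,q7,q8} | {q1,q9} | {q2} | {q0} | {q3,q6} — 5 equivalence classes.

5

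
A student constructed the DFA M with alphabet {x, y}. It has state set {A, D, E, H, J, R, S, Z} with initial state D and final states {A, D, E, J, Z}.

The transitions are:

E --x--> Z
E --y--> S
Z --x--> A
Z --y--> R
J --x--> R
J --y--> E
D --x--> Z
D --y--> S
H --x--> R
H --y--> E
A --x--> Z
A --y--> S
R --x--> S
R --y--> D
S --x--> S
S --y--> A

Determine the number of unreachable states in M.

No path from D leads to E, H, J; the other 5 states are all reachable.

3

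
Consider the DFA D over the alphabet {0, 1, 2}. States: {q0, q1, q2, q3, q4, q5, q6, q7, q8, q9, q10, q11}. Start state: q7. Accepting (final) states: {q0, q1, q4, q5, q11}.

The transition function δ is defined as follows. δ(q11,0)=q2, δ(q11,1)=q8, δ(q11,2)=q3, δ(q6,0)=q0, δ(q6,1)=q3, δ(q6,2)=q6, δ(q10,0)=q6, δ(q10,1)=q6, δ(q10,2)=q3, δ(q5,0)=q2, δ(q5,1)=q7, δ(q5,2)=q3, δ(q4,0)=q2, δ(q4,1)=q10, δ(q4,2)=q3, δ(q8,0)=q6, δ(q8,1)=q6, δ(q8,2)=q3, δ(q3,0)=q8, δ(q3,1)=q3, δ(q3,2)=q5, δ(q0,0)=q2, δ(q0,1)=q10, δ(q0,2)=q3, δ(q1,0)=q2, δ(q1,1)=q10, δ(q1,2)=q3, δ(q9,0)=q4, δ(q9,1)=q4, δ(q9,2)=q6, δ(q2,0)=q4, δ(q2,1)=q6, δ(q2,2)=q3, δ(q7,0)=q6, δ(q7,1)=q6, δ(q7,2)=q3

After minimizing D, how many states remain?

Reachable states from the start: {q0,q2,q3,q4,q5,q6,q7,q8,q10}. Unreachable: {q1,q9,q11} — drop them.
P0 = {q0,q4,q5} | {q2,q3,q6,q7,q8,q10}.
On input 0, block {q2,q3,q6,q7,q8,q10} splits into {q3,q7,q8,q10} and {q2,q6}.
On input 0, block {q3,q7,q8,q10} splits into {q7,q8,q10} and {q3}.
On input 1, block {q2,q6} splits into {q2} and {q6}.
Stable partition: {q0,q4,q5} | {q7,q8,q10} | {q2} | {q3} | {q6} — 5 equivalence classes.

5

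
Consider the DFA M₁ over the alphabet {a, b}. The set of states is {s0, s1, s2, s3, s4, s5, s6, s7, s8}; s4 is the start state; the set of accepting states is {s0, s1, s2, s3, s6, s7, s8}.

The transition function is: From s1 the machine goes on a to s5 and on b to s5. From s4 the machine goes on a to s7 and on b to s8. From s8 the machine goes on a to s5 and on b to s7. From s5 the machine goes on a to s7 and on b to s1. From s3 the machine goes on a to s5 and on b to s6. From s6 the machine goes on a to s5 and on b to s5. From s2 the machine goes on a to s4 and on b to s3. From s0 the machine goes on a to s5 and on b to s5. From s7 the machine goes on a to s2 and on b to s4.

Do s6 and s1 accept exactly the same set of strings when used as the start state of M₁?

Reachable states from the start: {s1,s2,s3,s4,s5,s6,s7,s8}. Unreachable: {s0} — drop them.
Initial partition by acceptance: {s1,s2,s3,s6,s7,s8} | {s4,s5}.
Split {s1,s2,s3,s6,s7,s8} by δ(·,a) → {s1,s2,s3,s6,s8} and {s7}.
Refine {s1,s2,s3,s6,s8} on symbol b: members go to different blocks, giving {s1,s6} and {s2,s3} and {s8}.
On input b, block {s4,s5} splits into {s4} and {s5}.
Refine {s2,s3} on symbol a: members go to different blocks, giving {s2} and {s3}.
The partition is now stable with 7 blocks: {s1,s6} | {s4} | {s7} | {s2} | {s8} | {s5} | {s3}.
s6 and s1 lie in the same block of the stable partition, so they are equivalent — no string distinguishes them.

Yes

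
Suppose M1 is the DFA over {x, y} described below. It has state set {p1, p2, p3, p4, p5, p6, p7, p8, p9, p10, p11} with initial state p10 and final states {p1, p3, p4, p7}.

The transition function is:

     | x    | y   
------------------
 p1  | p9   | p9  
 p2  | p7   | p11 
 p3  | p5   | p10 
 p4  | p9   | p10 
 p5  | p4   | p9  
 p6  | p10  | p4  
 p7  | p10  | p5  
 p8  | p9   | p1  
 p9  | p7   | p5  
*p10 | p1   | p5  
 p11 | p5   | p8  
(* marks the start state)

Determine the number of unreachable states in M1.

No path from p10 leads to p2, p3, p6, p8, p11; the other 6 states are all reachable.

5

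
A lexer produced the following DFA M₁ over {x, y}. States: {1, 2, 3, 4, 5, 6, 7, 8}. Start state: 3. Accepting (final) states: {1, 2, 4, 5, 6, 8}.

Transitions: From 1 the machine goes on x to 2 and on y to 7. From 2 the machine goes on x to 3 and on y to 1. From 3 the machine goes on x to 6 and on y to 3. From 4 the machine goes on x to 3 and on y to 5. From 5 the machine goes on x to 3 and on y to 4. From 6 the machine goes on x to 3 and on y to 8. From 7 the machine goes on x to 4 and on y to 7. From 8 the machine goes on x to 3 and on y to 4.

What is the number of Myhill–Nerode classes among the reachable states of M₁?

Reachable states from the start: {3,4,5,6,8}. Unreachable: {1,2,7} — drop them.
Initial partition by acceptance: {4,5,6,8} | {3}.
The partition is now stable with 2 blocks: {4,5,6,8} | {3}.

2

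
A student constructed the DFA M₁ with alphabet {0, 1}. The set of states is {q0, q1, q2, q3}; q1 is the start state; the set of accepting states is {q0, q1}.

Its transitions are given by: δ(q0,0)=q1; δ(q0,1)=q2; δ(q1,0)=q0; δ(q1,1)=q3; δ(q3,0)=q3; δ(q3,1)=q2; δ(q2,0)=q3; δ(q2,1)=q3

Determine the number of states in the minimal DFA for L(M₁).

Every state is reachable, so we keep all 4.
Start with accepting vs non-accepting: {q0,q1} | {q2,q3}.
Stable partition: {q0,q1} | {q2,q3} — 2 equivalence classes.

2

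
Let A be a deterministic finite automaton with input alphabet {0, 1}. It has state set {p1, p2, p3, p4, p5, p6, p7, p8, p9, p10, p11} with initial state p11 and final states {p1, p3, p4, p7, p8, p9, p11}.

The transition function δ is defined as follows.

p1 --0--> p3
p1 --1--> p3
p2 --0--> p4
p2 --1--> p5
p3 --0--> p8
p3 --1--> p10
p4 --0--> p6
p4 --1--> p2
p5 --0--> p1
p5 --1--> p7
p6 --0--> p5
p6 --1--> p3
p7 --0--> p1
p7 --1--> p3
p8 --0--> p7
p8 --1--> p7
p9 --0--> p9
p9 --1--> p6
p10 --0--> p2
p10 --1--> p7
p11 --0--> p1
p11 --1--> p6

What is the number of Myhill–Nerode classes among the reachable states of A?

First remove the unreachable states {p9}; 10 states remain.
Start with accepting vs non-accepting: {p1,p3,p4,p7,p8,p11} | {p2,p5,p6,p10}.
Refine {p1,p3,p4,p7,p8,p11} on symbol 0: members go to different blocks, giving {p1,p3,p7,p8,p11} and {p4}.
Split {p1,p3,p7,p8,p11} by δ(·,1) → {p1,p7,p8} and {p3,p11}.
Split {p1,p7,p8} by δ(·,0) → {p7,p8} and {p1}.
Split {p7,p8} by δ(·,0) → {p7} and {p8}.
On input 0, block {p2,p5,p6,p10} splits into {p6,p10} and {p2} and {p5}.
Refine {p6,p10} on symbol 0: members go to different blocks, giving {p6} and {p10}.
Split {p3,p11} by δ(·,0) → {p3} and {p11}.
Stable partition: {p7} | {p6} | {p4} | {p3} | {p1} | {p8} | {p2} | {p5} | {p10} | {p11} — 10 equivalence classes.

10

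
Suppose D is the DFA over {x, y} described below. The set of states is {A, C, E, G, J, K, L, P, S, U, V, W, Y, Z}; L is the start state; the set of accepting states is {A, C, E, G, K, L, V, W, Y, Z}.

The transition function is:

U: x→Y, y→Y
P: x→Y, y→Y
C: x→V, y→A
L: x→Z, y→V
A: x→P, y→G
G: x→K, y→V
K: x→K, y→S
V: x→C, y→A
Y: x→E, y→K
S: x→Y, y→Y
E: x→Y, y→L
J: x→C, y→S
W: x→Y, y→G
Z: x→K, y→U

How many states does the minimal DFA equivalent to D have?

First remove the unreachable states {J,W}; 12 states remain.
P0 = {A,C,E,G,K,L,V,Y,Z} | {P,S,U}.
On input x, block {A,C,E,G,K,L,V,Y,Z} splits into {C,E,G,K,L,V,Y,Z} and {A}.
On input y, block {C,E,G,K,L,V,Y,Z} splits into {E,G,L,Y} and {K,Z} and {C,V}.
On input x, block {E,G,L,Y} splits into {E,Y} and {G,L}.
Split {E,Y} by δ(·,y) → {Y} and {E}.
No further refinement is possible. Final partition (7 blocks): {Y} | {P,S,U} | {A} | {K,Z} | {C,V} | {G,L} | {E}.

7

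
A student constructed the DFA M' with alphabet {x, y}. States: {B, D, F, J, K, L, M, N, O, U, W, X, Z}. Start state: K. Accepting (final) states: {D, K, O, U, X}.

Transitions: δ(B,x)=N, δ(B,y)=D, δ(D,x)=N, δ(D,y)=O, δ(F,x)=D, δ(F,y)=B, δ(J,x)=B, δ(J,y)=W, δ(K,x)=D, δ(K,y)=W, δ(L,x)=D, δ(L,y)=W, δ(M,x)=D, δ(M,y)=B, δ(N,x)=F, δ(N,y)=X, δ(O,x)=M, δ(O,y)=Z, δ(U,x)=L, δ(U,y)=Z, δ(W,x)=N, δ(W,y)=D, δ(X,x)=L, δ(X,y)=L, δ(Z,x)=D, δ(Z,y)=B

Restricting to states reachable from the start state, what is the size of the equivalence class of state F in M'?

States {J,U} cannot be reached from the start state, so discard them.
P0 = {D,K,O,X} | {B,F,L,M,N,W,Z}.
On input x, block {D,K,O,X} splits into {D,O,X} and {K}.
Split {D,O,X} by δ(·,y) → {O,X} and {D}.
Refine {B,F,L,M,N,W,Z} on symbol x: members go to different blocks, giving {F,L,M,Z} and {B,N,W}.
On input x, block {B,N,W} splits into {B,W} and {N}.
No further refinement is possible. Final partition (6 blocks): {O,X} | {F,L,M,Z} | {K} | {D} | {B,W} | {N}.
State F belongs to the block {F,L,M,Z}, which has 4 states.

4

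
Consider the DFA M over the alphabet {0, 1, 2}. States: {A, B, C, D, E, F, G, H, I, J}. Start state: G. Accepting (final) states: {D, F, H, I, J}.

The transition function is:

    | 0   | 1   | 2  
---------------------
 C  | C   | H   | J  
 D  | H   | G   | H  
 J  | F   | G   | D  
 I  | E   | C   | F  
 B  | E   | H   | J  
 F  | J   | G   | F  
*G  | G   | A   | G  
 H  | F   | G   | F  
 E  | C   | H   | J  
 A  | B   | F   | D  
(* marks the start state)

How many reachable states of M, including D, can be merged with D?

4

First remove the unreachable states {I}; 9 states remain.
Start with accepting vs non-accepting: {D,F,H,J} | {A,B,C,E,G}.
Refine {A,B,C,E,G} on symbol 1: members go to different blocks, giving {A,B,C,E} and {G}.
The partition is now stable with 3 blocks: {D,F,H,J} | {A,B,C,E} | {G}.
The equivalence class containing D is {D,F,H,J}, of size 4.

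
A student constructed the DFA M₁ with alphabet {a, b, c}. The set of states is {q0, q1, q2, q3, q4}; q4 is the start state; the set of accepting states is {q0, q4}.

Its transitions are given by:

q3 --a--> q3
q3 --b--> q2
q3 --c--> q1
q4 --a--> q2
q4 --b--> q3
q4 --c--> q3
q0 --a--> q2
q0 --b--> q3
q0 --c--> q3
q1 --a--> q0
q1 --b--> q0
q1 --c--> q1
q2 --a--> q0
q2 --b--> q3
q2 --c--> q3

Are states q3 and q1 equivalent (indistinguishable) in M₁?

No

All states are reachable from the start state.
Start with accepting vs non-accepting: {q0,q4} | {q1,q2,q3}.
On input a, block {q1,q2,q3} splits into {q1,q2} and {q3}.
Split {q1,q2} by δ(·,b) → {q1} and {q2}.
Stable partition: {q0,q4} | {q1} | {q3} | {q2} — 4 equivalence classes.
q3 and q1 end up in different blocks, so they are distinguishable. For instance, the string 'a' is accepted from only q1.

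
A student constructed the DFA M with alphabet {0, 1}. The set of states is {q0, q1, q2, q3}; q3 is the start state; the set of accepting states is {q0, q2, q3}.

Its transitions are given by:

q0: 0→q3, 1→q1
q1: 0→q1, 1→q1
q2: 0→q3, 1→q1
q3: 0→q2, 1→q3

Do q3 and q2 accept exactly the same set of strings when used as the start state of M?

No

First remove the unreachable states {q0}; 3 states remain.
Initial partition by acceptance: {q2,q3} | {q1}.
On input 1, block {q2,q3} splits into {q2} and {q3}.
No further refinement is possible. Final partition (3 blocks): {q2} | {q1} | {q3}.
q3 and q2 end up in different blocks, so they are distinguishable. For instance, the string '1' is accepted from only q3.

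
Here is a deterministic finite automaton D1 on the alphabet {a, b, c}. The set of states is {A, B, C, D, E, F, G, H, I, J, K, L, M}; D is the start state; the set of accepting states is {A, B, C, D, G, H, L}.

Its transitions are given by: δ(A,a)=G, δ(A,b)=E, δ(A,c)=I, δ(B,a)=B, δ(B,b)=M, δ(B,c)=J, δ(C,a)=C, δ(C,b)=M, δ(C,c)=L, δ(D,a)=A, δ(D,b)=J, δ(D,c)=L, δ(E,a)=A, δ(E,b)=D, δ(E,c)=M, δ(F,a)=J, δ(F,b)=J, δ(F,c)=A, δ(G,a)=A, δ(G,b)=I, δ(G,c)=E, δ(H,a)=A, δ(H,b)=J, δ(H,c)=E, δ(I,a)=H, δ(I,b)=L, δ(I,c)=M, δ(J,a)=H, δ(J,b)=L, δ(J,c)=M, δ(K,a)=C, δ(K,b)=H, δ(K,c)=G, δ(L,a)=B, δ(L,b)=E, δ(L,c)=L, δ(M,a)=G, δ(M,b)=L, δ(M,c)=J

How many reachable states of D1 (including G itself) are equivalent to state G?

Reachable states from the start: {A,B,D,E,G,H,I,J,L,M}. Unreachable: {C,F,K} — drop them.
P0 = {A,B,D,G,H,L} | {E,I,J,M}.
Split {A,B,D,G,H,L} by δ(·,c) → {A,B,G,H} and {D,L}.
The partition is now stable with 3 blocks: {A,B,G,H} | {E,I,J,M} | {D,L}.
State G belongs to the block {A,B,G,H}, which has 4 states.

4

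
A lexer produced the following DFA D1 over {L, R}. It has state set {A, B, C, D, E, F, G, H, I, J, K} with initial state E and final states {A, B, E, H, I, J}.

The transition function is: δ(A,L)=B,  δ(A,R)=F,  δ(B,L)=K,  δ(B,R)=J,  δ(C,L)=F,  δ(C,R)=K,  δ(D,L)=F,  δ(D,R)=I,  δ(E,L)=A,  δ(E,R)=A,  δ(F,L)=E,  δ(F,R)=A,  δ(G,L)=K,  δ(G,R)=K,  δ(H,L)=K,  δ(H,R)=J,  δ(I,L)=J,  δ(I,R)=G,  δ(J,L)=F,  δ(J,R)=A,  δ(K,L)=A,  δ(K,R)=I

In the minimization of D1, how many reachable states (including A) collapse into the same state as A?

First remove the unreachable states {C,D,H}; 8 states remain.
Initial partition by acceptance: {A,B,E,I,J} | {F,G,K}.
Refine {A,B,E,I,J} on symbol L: members go to different blocks, giving {A,E,I} and {B,J}.
Refine {A,E,I} on symbol L: members go to different blocks, giving {A,I} and {E}.
On input L, block {F,G,K} splits into {F} and {G} and {K}.
On input R, block {A,I} splits into {A} and {I}.
Split {B,J} by δ(·,L) → {B} and {J}.
The partition is now stable with 8 blocks: {A} | {F} | {B} | {E} | {G} | {K} | {I} | {J}.
State A belongs to the block {A}, which has 1 states.

1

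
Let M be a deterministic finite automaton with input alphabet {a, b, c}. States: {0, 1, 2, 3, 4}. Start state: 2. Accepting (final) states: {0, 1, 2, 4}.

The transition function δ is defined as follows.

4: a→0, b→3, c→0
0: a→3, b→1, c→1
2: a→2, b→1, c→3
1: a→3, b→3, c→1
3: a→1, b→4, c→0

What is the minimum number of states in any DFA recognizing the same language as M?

Every state is reachable, so we keep all 5.
Start with accepting vs non-accepting: {0,1,2,4} | {3}.
Refine {0,1,2,4} on symbol a: members go to different blocks, giving {0,1} and {2,4}.
Split {0,1} by δ(·,b) → {0} and {1}.
Refine {2,4} on symbol a: members go to different blocks, giving {2} and {4}.
No further refinement is possible. Final partition (5 blocks): {0} | {3} | {2} | {1} | {4}.

5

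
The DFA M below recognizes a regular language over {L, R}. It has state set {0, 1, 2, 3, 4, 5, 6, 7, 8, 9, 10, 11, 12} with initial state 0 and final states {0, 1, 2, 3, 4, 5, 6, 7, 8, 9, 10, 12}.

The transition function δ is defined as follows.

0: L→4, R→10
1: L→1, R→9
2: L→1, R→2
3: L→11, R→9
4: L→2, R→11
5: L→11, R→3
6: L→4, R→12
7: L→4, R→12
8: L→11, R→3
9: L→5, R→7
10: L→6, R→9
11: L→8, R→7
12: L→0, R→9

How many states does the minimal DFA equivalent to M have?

9

Start with accepting vs non-accepting: {0,1,2,3,4,5,6,7,8,9,10,12} | {11}.
On input L, block {0,1,2,3,4,5,6,7,8,9,10,12} splits into {0,1,2,4,6,7,9,10,12} and {3,5,8}.
On input L, block {0,1,2,4,6,7,9,10,12} splits into {0,1,2,4,6,7,10,12} and {9}.
Refine {0,1,2,4,6,7,10,12} on symbol R: members go to different blocks, giving {0,2,6,7} and {1,10,12} and {4}.
Refine {0,2,6,7} on symbol L: members go to different blocks, giving {0,6,7} and {2}.
On input R, block {3,5,8} splits into {5,8} and {3}.
On input L, block {1,10,12} splits into {10,12} and {1}.
No further refinement is possible. Final partition (9 blocks): {0,6,7} | {11} | {5,8} | {9} | {10,12} | {4} | {2} | {3} | {1}.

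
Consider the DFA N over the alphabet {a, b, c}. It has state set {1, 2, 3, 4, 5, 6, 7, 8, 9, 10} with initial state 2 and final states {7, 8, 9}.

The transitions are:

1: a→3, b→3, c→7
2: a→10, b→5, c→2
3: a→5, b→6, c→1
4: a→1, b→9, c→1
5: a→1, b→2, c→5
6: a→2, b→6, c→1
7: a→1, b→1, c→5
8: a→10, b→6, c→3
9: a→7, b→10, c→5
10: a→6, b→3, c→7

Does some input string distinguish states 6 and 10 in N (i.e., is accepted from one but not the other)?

Yes

States {4,8,9} cannot be reached from the start state, so discard them.
Initial partition by acceptance: {7} | {1,2,3,5,6,10}.
Split {1,2,3,5,6,10} by δ(·,c) → {2,3,5,6} and {1,10}.
Split {2,3,5,6} by δ(·,a) → {2,5} and {3,6}.
The partition is now stable with 4 blocks: {7} | {2,5} | {1,10} | {3,6}.
6 and 10 end up in different blocks, so they are distinguishable. For instance, the string 'c' is accepted from only 10.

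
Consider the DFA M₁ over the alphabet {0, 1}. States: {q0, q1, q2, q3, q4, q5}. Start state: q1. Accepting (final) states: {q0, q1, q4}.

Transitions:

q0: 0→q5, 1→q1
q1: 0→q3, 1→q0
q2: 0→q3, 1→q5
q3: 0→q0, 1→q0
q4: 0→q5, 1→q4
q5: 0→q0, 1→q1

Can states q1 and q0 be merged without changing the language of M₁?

First remove the unreachable states {q2,q4}; 4 states remain.
P0 = {q0,q1} | {q3,q5}.
The partition is now stable with 2 blocks: {q0,q1} | {q3,q5}.
q1 and q0 lie in the same block of the stable partition, so they are equivalent — no string distinguishes them.

Yes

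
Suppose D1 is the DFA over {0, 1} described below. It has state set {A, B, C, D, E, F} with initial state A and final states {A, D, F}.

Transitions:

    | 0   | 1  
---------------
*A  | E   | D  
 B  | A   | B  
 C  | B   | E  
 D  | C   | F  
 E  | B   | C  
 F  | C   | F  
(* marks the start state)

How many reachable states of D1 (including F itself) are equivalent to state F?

Initial partition by acceptance: {A,D,F} | {B,C,E}.
Split {B,C,E} by δ(·,0) → {C,E} and {B}.
The partition is now stable with 3 blocks: {A,D,F} | {C,E} | {B}.
State F belongs to the block {A,D,F}, which has 3 states.

3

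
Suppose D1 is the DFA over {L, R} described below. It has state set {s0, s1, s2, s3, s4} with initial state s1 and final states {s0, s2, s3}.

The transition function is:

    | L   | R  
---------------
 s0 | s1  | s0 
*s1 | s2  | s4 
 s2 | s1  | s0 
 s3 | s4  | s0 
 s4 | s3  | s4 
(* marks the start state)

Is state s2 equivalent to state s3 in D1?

Initial partition by acceptance: {s0,s2,s3} | {s1,s4}.
Stable partition: {s0,s2,s3} | {s1,s4} — 2 equivalence classes.
s2 and s3 lie in the same block of the stable partition, so they are equivalent — no string distinguishes them.

Yes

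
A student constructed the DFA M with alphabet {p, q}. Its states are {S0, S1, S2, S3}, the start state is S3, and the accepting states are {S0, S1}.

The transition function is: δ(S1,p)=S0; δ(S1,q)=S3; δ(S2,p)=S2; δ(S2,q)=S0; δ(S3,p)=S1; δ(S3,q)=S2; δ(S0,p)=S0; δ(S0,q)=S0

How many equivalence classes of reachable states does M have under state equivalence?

4

P0 = {S0,S1} | {S2,S3}.
Split {S0,S1} by δ(·,q) → {S0} and {S1}.
Refine {S2,S3} on symbol p: members go to different blocks, giving {S2} and {S3}.
No further refinement is possible. Final partition (4 blocks): {S0} | {S2} | {S1} | {S3}.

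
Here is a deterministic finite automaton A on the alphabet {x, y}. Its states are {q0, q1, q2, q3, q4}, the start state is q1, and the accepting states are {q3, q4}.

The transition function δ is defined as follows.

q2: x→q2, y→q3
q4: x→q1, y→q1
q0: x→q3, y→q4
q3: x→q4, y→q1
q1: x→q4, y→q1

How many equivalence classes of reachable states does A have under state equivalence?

2

States {q0,q2,q3} cannot be reached from the start state, so discard them.
Start with accepting vs non-accepting: {q4} | {q1}.
Stable partition: {q4} | {q1} — 2 equivalence classes.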